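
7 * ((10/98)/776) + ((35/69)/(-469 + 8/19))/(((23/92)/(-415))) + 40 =139476081295/3336915624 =41.80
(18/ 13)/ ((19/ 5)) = 90/ 247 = 0.36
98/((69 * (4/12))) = 98/23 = 4.26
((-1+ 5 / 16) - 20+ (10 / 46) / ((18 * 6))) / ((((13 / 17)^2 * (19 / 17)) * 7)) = -1009773803 / 223331472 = -4.52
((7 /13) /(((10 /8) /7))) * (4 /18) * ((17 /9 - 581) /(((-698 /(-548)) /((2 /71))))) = -1119620992 /130461435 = -8.58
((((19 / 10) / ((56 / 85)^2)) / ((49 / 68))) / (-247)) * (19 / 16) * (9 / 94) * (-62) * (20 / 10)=130219065 / 375554816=0.35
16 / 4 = 4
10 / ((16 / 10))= 25 / 4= 6.25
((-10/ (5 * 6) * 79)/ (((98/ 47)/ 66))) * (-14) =81686/ 7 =11669.43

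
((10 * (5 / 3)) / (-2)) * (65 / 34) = -1625 / 102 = -15.93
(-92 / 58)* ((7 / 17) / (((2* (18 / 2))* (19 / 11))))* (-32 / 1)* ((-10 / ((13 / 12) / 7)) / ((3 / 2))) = -31736320 / 1095939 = -28.96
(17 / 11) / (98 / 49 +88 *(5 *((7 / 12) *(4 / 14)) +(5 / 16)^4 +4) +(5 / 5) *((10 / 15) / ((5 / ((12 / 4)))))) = 2088960 / 579292967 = 0.00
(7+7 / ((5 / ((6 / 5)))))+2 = 267 / 25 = 10.68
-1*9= -9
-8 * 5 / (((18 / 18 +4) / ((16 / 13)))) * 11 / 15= -1408 / 195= -7.22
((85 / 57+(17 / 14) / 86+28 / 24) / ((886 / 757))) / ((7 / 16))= 92543250 / 17734619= 5.22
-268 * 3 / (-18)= 134 / 3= 44.67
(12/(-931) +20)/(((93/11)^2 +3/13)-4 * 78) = -3658798/43986957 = -0.08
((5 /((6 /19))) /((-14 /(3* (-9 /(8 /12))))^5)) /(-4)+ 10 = -109038009925 /137682944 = -791.95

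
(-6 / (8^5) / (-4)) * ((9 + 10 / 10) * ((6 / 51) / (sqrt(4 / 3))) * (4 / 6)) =5 * sqrt(3) / 278528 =0.00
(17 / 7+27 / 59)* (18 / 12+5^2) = 31588 / 413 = 76.48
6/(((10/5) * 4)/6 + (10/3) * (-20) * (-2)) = 9/202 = 0.04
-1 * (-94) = 94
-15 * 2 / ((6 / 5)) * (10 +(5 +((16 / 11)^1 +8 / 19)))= -88175 / 209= -421.89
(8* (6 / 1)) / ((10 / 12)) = 288 / 5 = 57.60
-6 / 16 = -3 / 8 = -0.38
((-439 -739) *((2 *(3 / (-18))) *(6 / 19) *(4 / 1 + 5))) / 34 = 558 / 17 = 32.82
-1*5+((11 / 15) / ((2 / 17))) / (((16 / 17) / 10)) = 2939 / 48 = 61.23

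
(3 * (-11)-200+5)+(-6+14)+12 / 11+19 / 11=-2389 / 11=-217.18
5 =5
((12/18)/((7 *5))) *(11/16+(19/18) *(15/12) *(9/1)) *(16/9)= 134/315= 0.43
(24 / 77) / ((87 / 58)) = 0.21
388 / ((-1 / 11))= -4268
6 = 6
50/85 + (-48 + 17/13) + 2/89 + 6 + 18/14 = -5341534/137683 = -38.80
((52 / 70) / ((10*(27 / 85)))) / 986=13 / 54810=0.00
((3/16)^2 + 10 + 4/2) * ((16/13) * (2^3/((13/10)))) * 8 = 9480/13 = 729.23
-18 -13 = -31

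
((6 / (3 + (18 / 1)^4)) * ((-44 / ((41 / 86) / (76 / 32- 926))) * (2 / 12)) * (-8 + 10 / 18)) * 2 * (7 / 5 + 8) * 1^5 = -2445721234 / 21520695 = -113.65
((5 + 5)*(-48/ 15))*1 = -32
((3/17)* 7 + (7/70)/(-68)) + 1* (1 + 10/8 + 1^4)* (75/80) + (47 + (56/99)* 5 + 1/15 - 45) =4941637/538560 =9.18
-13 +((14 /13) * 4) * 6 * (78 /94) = 397 /47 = 8.45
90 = 90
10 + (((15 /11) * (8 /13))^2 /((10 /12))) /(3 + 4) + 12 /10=8102408 /715715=11.32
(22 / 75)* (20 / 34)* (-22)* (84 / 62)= -13552 / 2635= -5.14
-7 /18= -0.39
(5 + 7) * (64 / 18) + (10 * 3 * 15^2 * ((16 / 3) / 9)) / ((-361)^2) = 16693088 / 390963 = 42.70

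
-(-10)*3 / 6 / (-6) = -5 / 6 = -0.83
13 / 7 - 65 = -63.14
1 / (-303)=-1 / 303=-0.00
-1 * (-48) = 48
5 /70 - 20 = -279 /14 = -19.93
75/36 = 2.08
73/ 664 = 0.11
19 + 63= 82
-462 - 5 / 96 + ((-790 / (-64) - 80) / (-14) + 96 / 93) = -19006585 / 41664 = -456.19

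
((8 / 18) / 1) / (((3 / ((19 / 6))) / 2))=76 / 81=0.94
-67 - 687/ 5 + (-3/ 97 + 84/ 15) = -96433/ 485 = -198.83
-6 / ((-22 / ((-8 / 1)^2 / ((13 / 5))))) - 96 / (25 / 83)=-1115424 / 3575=-312.01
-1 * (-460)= 460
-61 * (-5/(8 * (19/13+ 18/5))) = 19825/2632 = 7.53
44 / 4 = 11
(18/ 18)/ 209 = 1/ 209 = 0.00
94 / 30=47 / 15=3.13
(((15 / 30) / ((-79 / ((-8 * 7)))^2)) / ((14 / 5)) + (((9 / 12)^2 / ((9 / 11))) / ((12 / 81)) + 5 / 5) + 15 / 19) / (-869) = -49479339 / 6594889664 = -0.01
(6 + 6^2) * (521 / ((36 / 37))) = 134939 / 6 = 22489.83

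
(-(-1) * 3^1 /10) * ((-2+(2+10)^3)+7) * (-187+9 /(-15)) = -2438331 /25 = -97533.24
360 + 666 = 1026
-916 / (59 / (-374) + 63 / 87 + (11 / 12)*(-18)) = 57.49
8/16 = 1/2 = 0.50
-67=-67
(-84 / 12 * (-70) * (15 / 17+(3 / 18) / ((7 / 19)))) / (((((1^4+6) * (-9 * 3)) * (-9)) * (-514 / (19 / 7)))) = -90535 / 44590014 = -0.00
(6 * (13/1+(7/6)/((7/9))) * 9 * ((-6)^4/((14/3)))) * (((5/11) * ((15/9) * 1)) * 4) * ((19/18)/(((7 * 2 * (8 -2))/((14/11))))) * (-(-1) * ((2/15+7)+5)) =127868.43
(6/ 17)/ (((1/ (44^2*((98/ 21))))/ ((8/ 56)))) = 7744/ 17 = 455.53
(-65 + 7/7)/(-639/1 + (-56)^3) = 64/176255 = 0.00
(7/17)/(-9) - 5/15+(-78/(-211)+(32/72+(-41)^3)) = -68920.56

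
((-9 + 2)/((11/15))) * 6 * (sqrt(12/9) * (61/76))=-6405 * sqrt(3)/209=-53.08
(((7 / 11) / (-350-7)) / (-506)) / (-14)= -1 / 3974124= -0.00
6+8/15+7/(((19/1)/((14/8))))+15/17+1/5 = 160087/19380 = 8.26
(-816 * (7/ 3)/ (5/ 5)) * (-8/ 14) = 1088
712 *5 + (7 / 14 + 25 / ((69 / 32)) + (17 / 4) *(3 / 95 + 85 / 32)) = 3006714503 / 839040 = 3583.52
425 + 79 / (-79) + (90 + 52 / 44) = 5667 / 11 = 515.18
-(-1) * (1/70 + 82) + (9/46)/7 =66044/805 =82.04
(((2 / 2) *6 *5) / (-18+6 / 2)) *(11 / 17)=-22 / 17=-1.29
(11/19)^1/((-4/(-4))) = 11/19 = 0.58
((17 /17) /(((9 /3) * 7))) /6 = 1 /126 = 0.01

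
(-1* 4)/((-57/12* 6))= 8/57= 0.14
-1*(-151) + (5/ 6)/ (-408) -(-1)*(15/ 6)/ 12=370153/ 2448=151.21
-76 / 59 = -1.29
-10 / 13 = -0.77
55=55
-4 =-4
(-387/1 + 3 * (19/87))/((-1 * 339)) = 11204/9831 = 1.14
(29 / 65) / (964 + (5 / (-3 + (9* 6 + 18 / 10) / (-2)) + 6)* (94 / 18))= 2781 / 6198920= 0.00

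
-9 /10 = -0.90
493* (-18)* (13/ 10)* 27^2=-42049449/ 5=-8409889.80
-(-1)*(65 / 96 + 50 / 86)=5195 / 4128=1.26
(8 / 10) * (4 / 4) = 4 / 5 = 0.80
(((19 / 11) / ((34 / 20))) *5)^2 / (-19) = -47500 / 34969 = -1.36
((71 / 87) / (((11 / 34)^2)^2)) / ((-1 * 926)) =-47439928 / 589754121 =-0.08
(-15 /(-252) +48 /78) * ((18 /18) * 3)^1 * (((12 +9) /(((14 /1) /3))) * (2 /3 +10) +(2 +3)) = 39061 /364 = 107.31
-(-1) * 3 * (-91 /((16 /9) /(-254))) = 312039 /8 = 39004.88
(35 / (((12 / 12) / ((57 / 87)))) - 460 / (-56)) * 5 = 155.73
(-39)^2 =1521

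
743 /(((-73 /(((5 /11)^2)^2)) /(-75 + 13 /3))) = 98447500 /3206379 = 30.70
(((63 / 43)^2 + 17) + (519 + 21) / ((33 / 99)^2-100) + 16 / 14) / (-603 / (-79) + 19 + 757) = 13681205306 / 720334808599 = 0.02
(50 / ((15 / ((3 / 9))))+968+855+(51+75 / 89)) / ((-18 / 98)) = -73629311 / 7209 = -10213.53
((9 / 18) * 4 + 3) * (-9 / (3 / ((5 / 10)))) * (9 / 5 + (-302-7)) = 2304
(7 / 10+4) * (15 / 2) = 141 / 4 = 35.25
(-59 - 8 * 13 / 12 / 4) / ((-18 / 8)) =734 / 27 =27.19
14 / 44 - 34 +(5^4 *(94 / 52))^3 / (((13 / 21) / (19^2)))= 2113746043128235821 / 2513368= 841001414487.75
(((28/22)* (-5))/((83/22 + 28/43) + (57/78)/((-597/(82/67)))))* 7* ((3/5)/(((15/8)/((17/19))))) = -596013259296/206663822795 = -2.88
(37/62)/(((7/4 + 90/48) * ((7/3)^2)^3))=107892/105766451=0.00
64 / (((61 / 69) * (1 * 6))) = 736 / 61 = 12.07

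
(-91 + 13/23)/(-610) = 208/1403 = 0.15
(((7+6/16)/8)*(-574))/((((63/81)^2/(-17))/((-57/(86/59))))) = -581500.65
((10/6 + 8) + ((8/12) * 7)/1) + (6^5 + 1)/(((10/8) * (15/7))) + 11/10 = 437827/150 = 2918.85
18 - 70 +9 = -43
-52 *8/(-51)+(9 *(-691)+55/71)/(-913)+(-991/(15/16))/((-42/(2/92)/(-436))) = -1785075066034/7983924795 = -223.58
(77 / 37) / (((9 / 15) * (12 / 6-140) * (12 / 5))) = -1925 / 183816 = -0.01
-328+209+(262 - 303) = -160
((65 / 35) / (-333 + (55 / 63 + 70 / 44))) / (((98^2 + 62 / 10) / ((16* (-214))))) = 4896320 / 2445918697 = 0.00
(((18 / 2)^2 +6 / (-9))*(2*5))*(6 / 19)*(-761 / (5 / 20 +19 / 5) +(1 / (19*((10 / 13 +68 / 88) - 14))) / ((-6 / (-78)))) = -4967730580360 / 104185683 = -47681.51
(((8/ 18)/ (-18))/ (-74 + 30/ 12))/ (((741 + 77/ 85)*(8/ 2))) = 85/ 730447146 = 0.00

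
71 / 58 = 1.22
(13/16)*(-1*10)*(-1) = 65/8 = 8.12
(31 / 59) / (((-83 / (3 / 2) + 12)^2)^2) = 2511 / 16850990000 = 0.00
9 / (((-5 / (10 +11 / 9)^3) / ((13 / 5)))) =-13393913 / 2025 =-6614.28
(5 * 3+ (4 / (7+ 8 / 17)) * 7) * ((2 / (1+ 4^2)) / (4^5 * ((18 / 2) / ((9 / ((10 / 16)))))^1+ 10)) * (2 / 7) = 4762 / 4911725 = 0.00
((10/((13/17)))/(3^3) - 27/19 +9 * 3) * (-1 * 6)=-347632/2223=-156.38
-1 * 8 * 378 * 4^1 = -12096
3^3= 27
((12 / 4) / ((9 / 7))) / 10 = 7 / 30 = 0.23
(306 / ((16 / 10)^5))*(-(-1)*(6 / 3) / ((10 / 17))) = 99.22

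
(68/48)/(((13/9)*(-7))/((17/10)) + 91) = 867/52052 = 0.02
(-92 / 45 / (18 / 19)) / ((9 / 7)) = -6118 / 3645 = -1.68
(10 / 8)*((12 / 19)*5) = 75 / 19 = 3.95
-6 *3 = -18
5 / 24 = 0.21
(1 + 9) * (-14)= -140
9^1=9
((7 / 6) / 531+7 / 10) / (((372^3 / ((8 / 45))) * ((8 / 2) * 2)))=5593 / 18451306094400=0.00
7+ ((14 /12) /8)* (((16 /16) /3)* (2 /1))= 511 /72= 7.10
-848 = -848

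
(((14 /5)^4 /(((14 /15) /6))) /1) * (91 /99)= 499408 /1375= 363.21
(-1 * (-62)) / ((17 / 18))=65.65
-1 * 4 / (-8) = 1 / 2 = 0.50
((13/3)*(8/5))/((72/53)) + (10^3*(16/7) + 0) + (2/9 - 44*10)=1749233/945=1851.04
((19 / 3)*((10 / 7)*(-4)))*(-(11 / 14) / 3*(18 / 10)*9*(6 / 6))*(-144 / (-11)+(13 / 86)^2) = 182436993 / 90601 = 2013.63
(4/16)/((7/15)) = 15/28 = 0.54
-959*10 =-9590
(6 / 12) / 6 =1 / 12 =0.08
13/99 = 0.13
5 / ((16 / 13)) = 65 / 16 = 4.06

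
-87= -87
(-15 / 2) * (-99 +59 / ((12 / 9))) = 3285 / 8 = 410.62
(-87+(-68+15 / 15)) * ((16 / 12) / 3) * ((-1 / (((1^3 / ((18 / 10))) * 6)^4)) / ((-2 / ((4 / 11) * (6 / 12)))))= -0.05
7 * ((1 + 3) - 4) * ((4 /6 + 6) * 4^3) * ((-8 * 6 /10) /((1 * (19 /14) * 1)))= 0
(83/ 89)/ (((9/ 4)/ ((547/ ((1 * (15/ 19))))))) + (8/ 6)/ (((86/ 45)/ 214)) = 225506768/ 516645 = 436.48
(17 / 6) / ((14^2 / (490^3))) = 1700708.33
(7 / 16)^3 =343 / 4096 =0.08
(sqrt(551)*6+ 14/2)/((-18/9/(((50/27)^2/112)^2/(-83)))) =390625/9880551072+ 390625*sqrt(551)/11527309584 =0.00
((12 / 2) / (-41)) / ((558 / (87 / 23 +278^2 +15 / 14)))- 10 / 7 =-26640991 / 1227786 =-21.70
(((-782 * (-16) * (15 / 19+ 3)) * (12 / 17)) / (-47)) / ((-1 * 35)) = 635904 / 31255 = 20.35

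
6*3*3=54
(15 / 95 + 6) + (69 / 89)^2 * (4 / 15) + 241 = 186105692 / 752495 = 247.32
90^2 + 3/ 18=48601/ 6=8100.17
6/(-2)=-3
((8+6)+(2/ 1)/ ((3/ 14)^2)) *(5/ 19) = 2590/ 171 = 15.15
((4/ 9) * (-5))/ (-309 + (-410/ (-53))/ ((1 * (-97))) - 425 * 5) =25705/ 28155609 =0.00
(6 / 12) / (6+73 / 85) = 85 / 1166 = 0.07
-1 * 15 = -15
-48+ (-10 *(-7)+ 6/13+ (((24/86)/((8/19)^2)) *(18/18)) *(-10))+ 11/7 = 259563/31304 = 8.29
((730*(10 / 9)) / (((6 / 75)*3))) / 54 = 62.59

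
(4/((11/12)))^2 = 2304/121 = 19.04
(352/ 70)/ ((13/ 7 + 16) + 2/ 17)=2992/ 10695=0.28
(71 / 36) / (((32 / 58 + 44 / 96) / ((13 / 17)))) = 53534 / 35853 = 1.49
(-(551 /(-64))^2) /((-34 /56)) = 2125207 /17408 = 122.08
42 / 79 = 0.53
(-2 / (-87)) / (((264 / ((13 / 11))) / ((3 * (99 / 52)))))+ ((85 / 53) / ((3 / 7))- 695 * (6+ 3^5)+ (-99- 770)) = -141142549907 / 811536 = -173920.26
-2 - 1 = -3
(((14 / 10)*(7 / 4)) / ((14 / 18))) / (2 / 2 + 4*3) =63 / 260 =0.24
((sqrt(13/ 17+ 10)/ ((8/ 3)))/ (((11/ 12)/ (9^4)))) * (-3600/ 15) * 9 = -19021497.38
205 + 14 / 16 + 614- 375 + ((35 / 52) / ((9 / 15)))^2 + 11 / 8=10890565 / 24336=447.51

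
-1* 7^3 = -343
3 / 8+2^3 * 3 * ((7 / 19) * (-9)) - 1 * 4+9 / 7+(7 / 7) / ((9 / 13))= -770617 / 9576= -80.47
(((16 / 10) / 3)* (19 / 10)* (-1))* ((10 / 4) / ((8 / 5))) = -19 / 12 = -1.58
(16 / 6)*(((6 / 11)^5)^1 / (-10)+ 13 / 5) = 3343640 / 483153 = 6.92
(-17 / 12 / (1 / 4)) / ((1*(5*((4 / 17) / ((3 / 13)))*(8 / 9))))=-2601 / 2080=-1.25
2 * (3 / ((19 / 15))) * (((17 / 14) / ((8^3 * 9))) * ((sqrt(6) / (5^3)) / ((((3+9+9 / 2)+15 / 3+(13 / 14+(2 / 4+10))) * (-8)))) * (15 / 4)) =-51 * sqrt(6) / 358768640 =-0.00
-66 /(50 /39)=-1287 /25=-51.48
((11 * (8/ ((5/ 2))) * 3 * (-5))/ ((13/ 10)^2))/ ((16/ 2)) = -6600/ 169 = -39.05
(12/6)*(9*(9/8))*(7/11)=567/44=12.89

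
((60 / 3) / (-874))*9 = -90 / 437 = -0.21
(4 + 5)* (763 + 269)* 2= 18576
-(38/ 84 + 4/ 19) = -529/ 798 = -0.66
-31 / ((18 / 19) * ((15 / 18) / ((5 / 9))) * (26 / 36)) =-1178 / 39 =-30.21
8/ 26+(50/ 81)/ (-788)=127331/ 414882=0.31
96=96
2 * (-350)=-700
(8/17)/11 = 0.04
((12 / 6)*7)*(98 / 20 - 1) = 273 / 5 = 54.60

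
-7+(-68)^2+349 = 4966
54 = 54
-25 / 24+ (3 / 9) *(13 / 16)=-37 / 48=-0.77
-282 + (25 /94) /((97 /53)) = -2569951 /9118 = -281.85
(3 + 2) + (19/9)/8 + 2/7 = 2797/504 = 5.55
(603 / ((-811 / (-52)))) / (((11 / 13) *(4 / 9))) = 917163 / 8921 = 102.81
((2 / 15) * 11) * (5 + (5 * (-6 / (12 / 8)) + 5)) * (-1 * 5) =220 / 3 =73.33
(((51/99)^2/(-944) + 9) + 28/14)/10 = 11307887/10280160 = 1.10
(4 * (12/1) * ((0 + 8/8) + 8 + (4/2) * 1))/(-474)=-1.11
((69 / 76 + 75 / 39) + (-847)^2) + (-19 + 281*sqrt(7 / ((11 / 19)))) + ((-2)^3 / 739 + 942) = 281*sqrt(1463) / 11 + 524479238903 / 730132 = 719311.91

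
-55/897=-0.06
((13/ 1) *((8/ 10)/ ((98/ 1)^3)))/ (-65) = -1/ 5882450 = -0.00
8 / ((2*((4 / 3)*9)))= 1 / 3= 0.33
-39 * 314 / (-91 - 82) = 12246 / 173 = 70.79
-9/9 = -1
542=542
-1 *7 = -7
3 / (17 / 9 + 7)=27 / 80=0.34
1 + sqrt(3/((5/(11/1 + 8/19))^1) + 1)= 1 + sqrt(70870)/95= 3.80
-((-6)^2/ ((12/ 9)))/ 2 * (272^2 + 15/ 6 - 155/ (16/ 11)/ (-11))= -31966353/ 32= -998948.53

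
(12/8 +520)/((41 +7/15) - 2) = 15645/1184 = 13.21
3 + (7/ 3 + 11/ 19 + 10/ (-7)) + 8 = 4981/ 399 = 12.48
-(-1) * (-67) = -67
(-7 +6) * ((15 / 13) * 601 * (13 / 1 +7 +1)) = -189315 / 13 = -14562.69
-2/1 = -2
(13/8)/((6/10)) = 65/24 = 2.71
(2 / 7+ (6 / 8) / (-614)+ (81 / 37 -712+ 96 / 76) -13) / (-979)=8717169243 / 11832170504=0.74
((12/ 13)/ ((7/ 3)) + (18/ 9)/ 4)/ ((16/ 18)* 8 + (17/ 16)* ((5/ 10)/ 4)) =93888/ 759395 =0.12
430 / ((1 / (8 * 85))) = 292400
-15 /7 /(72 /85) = -425 /168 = -2.53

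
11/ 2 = 5.50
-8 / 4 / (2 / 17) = -17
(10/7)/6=5/21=0.24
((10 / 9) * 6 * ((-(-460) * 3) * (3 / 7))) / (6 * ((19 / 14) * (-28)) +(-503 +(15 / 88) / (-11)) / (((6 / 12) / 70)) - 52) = -267168 / 4790779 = -0.06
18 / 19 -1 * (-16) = 322 / 19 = 16.95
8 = 8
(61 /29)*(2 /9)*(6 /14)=122 /609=0.20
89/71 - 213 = -15034/71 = -211.75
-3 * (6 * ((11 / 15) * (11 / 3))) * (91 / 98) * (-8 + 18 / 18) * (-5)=-1573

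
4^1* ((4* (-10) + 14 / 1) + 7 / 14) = -102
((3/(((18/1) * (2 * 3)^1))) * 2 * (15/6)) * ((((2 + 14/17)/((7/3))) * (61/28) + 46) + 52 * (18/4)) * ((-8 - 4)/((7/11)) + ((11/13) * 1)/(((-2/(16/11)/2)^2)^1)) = -5027735780/7504497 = -669.96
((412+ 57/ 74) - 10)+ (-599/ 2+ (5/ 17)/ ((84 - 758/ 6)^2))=1047693118/ 10145141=103.27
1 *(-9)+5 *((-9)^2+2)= 406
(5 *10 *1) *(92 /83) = 4600 /83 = 55.42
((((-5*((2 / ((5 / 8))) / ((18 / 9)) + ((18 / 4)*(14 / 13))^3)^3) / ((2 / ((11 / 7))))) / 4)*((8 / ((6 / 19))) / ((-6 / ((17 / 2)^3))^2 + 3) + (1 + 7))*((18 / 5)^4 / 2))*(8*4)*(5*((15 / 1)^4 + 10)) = -1455235102786519882257867714709719936 / 86145425820785524375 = -16892772760958304.33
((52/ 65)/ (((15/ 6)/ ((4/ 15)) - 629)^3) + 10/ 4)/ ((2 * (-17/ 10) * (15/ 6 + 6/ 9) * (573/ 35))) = -106577323413015/ 7514371225329649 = -0.01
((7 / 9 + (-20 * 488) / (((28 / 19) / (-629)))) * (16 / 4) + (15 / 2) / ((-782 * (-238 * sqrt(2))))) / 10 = 3 * sqrt(2) / 1488928 + 524888018 / 315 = 1666311.17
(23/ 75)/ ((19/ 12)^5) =1907712/ 61902475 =0.03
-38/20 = -19/10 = -1.90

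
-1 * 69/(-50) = 69/50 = 1.38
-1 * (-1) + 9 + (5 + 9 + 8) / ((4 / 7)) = 97 / 2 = 48.50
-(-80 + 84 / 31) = 2396 / 31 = 77.29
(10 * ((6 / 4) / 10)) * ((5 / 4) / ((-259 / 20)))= -75 / 518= -0.14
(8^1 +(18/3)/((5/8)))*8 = 704/5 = 140.80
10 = 10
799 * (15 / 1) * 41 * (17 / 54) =2784515 / 18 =154695.28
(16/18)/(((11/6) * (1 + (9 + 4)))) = 8/231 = 0.03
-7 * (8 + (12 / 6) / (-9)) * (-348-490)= 410620 / 9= 45624.44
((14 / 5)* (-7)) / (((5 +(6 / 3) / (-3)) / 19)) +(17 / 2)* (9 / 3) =-7857 / 130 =-60.44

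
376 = 376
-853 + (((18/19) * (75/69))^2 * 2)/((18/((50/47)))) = -7655013179/8975543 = -852.87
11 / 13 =0.85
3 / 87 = 1 / 29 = 0.03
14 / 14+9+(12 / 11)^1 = 122 / 11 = 11.09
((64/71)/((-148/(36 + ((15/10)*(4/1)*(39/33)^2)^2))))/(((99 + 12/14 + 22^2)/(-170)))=29612378880/157193813909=0.19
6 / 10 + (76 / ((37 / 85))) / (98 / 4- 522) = 9169 / 36815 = 0.25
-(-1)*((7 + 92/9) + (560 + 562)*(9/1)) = 91037/9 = 10115.22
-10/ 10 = -1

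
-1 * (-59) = 59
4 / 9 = 0.44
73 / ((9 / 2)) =16.22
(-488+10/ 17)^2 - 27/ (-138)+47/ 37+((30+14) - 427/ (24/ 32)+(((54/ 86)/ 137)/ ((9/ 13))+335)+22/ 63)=43334544616007135/ 182552157774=237381.72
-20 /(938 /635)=-6350 /469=-13.54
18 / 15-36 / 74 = 132 / 185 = 0.71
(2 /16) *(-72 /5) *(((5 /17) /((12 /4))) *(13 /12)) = -13 /68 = -0.19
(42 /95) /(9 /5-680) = -42 /64429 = -0.00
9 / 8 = 1.12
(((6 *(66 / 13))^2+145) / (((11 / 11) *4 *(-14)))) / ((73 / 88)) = -284933 / 12337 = -23.10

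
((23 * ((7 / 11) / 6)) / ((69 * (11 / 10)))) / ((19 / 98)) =3430 / 20691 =0.17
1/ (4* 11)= 1/ 44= 0.02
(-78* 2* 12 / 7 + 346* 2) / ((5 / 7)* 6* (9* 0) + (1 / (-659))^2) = 1290683132 / 7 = 184383304.57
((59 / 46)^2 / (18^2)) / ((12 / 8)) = 3481 / 1028376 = 0.00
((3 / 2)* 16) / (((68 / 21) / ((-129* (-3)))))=48762 / 17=2868.35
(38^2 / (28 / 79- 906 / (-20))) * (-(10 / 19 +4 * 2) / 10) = -972648 / 36067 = -26.97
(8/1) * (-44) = -352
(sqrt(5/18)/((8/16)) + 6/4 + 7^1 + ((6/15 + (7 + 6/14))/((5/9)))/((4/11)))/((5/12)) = 115.93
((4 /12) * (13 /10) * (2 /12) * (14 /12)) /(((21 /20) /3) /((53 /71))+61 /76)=91637 /1382832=0.07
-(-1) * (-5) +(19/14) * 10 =60/7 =8.57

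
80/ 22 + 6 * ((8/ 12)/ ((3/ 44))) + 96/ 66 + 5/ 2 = 4373/ 66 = 66.26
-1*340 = -340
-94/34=-47/17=-2.76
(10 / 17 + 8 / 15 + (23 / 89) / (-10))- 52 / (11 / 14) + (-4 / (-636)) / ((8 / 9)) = -1377716017 / 21169896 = -65.08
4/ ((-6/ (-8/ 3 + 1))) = 10/ 9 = 1.11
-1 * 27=-27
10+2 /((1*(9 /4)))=10.89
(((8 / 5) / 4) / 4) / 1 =1 / 10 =0.10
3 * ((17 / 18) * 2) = 17 / 3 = 5.67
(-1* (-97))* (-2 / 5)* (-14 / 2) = 271.60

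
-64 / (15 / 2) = -128 / 15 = -8.53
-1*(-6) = 6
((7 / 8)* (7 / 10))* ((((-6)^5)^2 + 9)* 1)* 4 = 592568613 / 4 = 148142153.25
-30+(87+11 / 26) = 1493 / 26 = 57.42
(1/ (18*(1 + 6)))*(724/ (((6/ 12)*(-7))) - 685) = -2081/ 294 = -7.08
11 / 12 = 0.92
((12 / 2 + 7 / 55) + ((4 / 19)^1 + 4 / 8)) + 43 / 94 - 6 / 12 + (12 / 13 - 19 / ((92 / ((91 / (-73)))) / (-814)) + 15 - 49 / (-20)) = -790696593123 / 4288132420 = -184.39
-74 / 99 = -0.75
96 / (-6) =-16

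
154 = 154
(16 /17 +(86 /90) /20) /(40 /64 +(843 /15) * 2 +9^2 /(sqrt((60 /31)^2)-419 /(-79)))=0.01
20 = 20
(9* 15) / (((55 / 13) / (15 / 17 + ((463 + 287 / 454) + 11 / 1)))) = 1288177371 / 84898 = 15173.24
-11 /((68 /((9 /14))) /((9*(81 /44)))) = -6561 /3808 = -1.72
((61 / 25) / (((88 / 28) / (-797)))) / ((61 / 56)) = -156212 / 275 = -568.04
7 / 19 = 0.37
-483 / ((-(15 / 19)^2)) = 58121 / 75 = 774.95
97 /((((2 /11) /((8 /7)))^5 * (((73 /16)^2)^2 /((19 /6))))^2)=1022599488017135998282296721408 /2050245137397090708910521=498769.38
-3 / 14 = -0.21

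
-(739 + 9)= -748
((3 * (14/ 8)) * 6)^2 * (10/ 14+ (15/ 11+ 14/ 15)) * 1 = 328671/ 110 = 2987.92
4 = 4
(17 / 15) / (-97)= -17 / 1455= -0.01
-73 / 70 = -1.04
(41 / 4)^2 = 105.06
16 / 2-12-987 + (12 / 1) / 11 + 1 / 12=-130657 / 132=-989.83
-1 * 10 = -10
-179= -179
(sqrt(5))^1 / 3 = sqrt(5) / 3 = 0.75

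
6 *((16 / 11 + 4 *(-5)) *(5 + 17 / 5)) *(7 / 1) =-359856 / 55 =-6542.84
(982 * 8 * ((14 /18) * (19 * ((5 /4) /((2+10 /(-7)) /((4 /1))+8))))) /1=481180 /27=17821.48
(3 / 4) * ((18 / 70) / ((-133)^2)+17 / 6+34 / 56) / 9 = 25560713 / 89152560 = 0.29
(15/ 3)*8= 40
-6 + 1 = -5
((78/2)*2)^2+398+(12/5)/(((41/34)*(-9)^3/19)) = 322898246/49815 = 6481.95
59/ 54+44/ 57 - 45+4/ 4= -43231/ 1026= -42.14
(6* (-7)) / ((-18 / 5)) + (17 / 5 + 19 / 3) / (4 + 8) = 12.48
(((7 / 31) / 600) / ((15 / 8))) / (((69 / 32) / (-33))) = -2464 / 802125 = -0.00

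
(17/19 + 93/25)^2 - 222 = -45283886/225625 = -200.70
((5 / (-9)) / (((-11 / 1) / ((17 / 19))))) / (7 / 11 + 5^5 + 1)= 85 / 5881203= 0.00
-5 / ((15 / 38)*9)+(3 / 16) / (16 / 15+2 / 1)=-26753 / 19872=-1.35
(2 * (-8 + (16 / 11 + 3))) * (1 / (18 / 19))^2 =-4693 / 594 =-7.90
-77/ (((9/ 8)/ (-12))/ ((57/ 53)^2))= 2668512/ 2809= 949.99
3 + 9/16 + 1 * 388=6265/16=391.56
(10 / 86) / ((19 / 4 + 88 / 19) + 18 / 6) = 380 / 40463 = 0.01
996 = 996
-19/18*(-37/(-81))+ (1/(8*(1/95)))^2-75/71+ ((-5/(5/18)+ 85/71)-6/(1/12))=167862479/3312576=50.67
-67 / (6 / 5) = -335 / 6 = -55.83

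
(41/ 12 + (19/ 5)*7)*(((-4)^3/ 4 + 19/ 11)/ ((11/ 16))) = -1131028/ 1815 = -623.16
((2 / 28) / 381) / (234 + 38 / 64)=16 / 20021169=0.00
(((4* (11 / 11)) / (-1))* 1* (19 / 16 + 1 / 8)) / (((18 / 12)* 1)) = -7 / 2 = -3.50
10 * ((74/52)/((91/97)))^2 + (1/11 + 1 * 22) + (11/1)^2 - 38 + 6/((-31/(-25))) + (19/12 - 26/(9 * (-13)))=2314939946719/17180126964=134.75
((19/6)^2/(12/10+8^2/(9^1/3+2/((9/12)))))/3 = 30685/114696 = 0.27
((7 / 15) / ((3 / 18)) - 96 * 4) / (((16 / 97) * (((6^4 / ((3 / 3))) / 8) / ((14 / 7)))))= -92441 / 3240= -28.53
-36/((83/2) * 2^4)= -0.05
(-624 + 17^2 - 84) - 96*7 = -1091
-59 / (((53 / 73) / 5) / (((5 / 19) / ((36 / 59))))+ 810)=-0.07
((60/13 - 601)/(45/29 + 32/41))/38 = -9218317/1369862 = -6.73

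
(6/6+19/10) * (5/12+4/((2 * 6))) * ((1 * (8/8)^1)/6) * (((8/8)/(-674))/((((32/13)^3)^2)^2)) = -0.00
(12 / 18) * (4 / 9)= 8 / 27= 0.30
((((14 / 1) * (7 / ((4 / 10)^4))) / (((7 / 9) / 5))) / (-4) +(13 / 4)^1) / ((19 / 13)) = -2558023 / 608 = -4207.27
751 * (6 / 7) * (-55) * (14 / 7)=-495660 / 7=-70808.57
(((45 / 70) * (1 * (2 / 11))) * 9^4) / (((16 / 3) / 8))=177147 / 154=1150.31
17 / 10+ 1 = 27 / 10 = 2.70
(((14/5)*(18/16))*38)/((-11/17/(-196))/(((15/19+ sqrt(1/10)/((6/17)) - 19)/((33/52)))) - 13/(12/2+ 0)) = -1883001526604827030584/34085662494244360385+ 1559333511097362*sqrt(10)/34085662494244360385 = -55.24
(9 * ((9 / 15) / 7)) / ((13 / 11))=297 / 455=0.65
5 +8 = 13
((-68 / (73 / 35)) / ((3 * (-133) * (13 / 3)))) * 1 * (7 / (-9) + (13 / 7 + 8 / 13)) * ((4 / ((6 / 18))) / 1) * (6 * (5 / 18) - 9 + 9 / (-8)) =-6842840 / 2109627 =-3.24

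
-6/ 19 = -0.32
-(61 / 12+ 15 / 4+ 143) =-911 / 6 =-151.83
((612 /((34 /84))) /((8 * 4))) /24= 63 /32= 1.97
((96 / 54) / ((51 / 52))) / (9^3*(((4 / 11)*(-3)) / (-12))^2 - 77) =-25168 / 985473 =-0.03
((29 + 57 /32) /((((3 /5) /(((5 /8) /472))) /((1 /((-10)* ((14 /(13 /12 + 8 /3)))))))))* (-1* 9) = 221625 /13533184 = 0.02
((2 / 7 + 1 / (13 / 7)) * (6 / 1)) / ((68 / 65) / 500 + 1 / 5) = 140625 / 5747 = 24.47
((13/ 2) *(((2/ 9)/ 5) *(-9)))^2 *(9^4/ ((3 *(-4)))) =-369603/ 100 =-3696.03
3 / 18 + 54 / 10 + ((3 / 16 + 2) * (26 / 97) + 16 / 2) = 164741 / 11640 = 14.15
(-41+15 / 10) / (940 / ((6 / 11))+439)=-237 / 12974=-0.02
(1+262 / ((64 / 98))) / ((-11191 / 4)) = -0.14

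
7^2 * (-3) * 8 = -1176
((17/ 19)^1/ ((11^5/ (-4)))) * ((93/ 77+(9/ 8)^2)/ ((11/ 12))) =-621639/ 10367174972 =-0.00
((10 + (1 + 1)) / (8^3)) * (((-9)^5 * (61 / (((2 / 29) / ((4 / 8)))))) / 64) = -313373043 / 32768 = -9563.39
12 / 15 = 4 / 5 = 0.80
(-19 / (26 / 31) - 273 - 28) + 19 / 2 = -4084 / 13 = -314.15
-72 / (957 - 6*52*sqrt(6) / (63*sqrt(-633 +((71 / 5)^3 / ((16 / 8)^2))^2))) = -99685425544462296 / 1324985447445811351 - 2016000*sqrt(767652203526) / 1324985447445811351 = -0.08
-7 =-7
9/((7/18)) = 162/7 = 23.14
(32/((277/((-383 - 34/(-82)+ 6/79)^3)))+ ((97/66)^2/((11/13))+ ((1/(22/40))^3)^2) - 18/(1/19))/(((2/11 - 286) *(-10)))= -3881398208228990110093540739/1715777929255107010201920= -2262.18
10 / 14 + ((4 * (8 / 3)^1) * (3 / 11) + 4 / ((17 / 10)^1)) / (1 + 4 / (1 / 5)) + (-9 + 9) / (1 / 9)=1263 / 1309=0.96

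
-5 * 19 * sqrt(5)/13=-95 * sqrt(5)/13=-16.34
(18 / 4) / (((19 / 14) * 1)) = 63 / 19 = 3.32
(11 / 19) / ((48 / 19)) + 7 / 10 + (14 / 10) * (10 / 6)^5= 368063 / 19440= 18.93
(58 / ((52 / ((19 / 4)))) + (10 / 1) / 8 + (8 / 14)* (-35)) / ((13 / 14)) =-9793 / 676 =-14.49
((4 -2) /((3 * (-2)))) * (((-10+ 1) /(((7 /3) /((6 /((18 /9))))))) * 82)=2214 /7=316.29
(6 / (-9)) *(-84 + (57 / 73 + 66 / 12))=11347 / 219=51.81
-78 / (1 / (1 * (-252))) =19656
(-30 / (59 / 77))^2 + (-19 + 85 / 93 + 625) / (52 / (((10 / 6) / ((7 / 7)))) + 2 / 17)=1337737569655 / 861777246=1552.30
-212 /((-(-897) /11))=-2332 /897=-2.60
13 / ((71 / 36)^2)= 3.34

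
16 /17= 0.94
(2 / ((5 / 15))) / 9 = 2 / 3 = 0.67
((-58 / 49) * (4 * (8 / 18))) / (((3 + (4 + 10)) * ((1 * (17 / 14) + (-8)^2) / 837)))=-1.59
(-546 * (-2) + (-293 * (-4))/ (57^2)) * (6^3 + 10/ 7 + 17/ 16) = 1206243565/ 5054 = 238671.07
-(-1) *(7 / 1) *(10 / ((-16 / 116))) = -1015 / 2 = -507.50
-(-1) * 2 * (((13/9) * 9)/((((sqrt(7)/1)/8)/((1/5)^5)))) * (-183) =-38064 * sqrt(7)/21875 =-4.60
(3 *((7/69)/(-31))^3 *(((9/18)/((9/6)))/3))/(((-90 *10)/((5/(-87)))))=-343/459775013860620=-0.00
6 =6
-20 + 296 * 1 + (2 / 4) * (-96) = 228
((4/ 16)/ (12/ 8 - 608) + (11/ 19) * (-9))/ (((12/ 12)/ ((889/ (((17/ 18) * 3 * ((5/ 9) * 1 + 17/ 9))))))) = -339138387/ 507034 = -668.87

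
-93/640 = -0.15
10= 10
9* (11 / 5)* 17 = 1683 / 5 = 336.60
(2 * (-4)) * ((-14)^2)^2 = -307328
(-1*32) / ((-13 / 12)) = 384 / 13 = 29.54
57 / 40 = 1.42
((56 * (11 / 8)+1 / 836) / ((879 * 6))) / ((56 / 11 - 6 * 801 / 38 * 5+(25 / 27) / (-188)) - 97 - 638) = -9076593 / 846901053626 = -0.00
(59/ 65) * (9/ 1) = 531/ 65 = 8.17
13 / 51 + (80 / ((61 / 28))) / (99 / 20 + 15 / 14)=5554033 / 874191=6.35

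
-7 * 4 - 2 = -30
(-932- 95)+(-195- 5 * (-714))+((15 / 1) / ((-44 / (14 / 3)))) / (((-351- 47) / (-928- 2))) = 10263269 / 4378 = 2344.28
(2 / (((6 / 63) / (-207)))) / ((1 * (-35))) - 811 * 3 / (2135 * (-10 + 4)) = 106229 / 854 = 124.39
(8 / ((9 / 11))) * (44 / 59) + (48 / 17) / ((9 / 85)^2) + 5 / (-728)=300522083 / 1159704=259.14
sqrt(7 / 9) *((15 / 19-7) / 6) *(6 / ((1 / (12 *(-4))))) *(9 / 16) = 147.88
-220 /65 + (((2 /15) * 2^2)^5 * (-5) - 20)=-46595984 /1974375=-23.60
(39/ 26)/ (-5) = -3/ 10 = -0.30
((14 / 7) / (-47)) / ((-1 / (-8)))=-16 / 47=-0.34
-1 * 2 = -2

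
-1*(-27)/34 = 27/34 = 0.79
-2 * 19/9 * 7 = -266/9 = -29.56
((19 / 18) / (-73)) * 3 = -19 / 438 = -0.04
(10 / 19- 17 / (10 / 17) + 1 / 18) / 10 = -12106 / 4275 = -2.83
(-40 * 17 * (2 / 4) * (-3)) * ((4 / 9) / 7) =1360 / 21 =64.76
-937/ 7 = -133.86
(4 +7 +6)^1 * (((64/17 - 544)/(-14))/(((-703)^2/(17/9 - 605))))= -3560768/4447881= -0.80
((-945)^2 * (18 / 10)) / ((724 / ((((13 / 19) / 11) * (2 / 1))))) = 20896785 / 75658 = 276.20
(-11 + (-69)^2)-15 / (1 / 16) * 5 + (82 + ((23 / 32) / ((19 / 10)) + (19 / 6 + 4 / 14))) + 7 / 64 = 92847365 / 25536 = 3635.94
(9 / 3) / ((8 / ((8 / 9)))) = 0.33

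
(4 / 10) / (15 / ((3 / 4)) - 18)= 0.20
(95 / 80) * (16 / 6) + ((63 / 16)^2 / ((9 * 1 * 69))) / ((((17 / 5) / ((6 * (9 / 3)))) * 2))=970757 / 300288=3.23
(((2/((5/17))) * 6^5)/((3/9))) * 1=793152/5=158630.40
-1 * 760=-760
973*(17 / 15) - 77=15386 / 15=1025.73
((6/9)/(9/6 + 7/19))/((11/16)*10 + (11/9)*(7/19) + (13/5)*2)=173280/6082783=0.03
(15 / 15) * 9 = 9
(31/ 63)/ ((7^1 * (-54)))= -31/ 23814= -0.00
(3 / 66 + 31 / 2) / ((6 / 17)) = 969 / 22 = 44.05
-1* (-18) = 18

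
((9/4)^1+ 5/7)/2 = 83/56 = 1.48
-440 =-440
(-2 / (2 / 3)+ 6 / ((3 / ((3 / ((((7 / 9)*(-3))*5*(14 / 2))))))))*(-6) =4518 / 245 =18.44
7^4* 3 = 7203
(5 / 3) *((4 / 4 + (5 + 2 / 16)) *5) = 1225 / 24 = 51.04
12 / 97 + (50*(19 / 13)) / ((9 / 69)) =2119918 / 3783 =560.38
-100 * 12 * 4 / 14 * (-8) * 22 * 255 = 107712000 / 7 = 15387428.57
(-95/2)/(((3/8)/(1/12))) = -95/9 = -10.56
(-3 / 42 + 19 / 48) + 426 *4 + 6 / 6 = 572989 / 336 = 1705.32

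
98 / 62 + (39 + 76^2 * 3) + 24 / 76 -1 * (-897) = 10758613 / 589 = 18265.90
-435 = -435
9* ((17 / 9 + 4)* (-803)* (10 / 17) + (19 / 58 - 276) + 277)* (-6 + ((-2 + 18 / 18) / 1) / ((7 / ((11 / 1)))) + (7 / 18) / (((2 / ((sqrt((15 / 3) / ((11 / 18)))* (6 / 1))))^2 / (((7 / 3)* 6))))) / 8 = -67932196363 / 55216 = -1230299.12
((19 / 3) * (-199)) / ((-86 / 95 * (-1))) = -1392.23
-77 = -77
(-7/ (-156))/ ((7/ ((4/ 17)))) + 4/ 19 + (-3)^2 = 116044/ 12597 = 9.21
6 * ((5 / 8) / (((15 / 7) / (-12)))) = -21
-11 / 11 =-1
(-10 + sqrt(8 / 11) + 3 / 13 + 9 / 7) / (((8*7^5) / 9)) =-1737 / 3058874 + 9*sqrt(22) / 739508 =-0.00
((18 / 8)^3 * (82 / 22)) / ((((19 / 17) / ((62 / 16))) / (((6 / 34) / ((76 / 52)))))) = 36135801 / 2033152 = 17.77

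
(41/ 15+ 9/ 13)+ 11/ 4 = 4817/ 780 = 6.18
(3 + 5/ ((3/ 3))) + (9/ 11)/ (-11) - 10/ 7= 6.50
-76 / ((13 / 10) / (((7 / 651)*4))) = -3040 / 1209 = -2.51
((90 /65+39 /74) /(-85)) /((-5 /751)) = 1381089 /408850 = 3.38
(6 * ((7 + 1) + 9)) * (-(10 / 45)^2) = -136 / 27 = -5.04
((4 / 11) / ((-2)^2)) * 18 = 18 / 11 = 1.64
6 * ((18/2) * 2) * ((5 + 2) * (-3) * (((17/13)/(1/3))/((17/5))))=-34020/13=-2616.92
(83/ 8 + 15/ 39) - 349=-35177/ 104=-338.24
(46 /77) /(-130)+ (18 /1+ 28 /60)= 277208 /15015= 18.46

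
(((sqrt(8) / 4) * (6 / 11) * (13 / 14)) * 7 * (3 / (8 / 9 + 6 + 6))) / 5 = 1053 * sqrt(2) / 12760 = 0.12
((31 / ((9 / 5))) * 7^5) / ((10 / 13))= 6773221 / 18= 376290.06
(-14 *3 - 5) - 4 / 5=-47.80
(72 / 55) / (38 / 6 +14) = 216 / 3355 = 0.06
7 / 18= 0.39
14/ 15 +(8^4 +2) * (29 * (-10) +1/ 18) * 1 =-5940957/ 5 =-1188191.40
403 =403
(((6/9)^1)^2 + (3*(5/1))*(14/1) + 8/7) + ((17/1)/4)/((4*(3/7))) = 215779/1008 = 214.07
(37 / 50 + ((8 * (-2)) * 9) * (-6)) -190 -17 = 32887 / 50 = 657.74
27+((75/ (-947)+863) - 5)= 838020/ 947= 884.92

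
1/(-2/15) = -15/2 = -7.50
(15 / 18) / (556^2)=0.00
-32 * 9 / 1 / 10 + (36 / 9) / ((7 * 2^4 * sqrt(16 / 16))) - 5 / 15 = -12221 / 420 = -29.10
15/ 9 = 5/ 3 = 1.67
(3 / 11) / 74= 3 / 814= 0.00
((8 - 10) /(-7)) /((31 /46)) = 92 /217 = 0.42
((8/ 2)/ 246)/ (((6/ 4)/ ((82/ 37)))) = 0.02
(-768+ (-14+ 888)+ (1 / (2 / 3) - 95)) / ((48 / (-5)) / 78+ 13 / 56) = 45500 / 397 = 114.61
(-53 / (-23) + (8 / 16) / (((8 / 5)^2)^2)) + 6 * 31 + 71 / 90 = 1603915483 / 8478720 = 189.17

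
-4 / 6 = -2 / 3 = -0.67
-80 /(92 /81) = -1620 /23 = -70.43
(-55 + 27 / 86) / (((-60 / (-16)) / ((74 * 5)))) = -5395.69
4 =4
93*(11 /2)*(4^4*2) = 261888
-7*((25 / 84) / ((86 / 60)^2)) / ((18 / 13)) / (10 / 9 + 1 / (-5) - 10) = 0.08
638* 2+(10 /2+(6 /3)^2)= 1285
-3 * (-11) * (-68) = -2244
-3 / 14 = -0.21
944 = 944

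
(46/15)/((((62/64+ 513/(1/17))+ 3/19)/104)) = 2908672/79545795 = 0.04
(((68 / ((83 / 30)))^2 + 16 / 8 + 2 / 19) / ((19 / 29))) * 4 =9204131360 / 2486929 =3701.00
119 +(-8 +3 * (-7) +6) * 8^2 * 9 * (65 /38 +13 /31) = -28097.67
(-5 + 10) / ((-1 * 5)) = -1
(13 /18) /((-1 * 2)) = -13 /36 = -0.36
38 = 38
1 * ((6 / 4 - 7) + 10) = 9 / 2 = 4.50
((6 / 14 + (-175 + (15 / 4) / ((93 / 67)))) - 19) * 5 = -828375 / 868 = -954.35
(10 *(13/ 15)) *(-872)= -22672/ 3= -7557.33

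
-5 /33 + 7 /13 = 166 /429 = 0.39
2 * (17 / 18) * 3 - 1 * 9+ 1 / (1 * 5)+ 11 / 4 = -23 / 60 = -0.38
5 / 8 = 0.62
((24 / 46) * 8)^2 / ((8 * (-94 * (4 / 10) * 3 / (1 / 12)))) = -40 / 24863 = -0.00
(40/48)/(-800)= -1/960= -0.00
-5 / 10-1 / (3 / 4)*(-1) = 5 / 6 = 0.83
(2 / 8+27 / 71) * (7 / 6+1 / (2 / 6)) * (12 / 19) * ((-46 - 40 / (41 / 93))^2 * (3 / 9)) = 70318440550 / 6803007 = 10336.38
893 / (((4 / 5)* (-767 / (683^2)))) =-2082873385 / 3068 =-678902.67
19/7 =2.71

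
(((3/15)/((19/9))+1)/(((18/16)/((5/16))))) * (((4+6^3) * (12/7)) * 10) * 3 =457600/133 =3440.60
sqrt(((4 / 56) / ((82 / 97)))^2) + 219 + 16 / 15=3791003 / 17220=220.15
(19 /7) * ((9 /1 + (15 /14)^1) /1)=2679 /98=27.34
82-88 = -6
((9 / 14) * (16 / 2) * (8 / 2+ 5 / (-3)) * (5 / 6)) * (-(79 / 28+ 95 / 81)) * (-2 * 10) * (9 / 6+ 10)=5208925 / 567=9186.82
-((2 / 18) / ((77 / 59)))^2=-3481 / 480249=-0.01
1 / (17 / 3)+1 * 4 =71 / 17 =4.18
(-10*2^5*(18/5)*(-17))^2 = 383533056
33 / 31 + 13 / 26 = 97 / 62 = 1.56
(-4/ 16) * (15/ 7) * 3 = -45/ 28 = -1.61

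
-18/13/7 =-18/91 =-0.20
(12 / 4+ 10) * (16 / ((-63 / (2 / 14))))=-208 / 441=-0.47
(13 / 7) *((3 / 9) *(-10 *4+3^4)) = 533 / 21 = 25.38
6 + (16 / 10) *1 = 38 / 5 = 7.60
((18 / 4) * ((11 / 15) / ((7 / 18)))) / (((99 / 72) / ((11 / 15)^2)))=2904 / 875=3.32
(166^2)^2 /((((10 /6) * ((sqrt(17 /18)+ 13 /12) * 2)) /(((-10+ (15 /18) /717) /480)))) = -5307691162319 /236610+ 408283935563 * sqrt(34) /118305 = -2308960.68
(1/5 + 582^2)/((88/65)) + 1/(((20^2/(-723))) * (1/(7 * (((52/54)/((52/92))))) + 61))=2706585985123/10817950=250193.98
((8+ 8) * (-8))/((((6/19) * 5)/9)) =-3648/5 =-729.60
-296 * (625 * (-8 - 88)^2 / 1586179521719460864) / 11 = -5000 / 51168281774687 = -0.00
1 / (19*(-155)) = -0.00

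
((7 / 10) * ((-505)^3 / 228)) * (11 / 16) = -1983329425 / 7296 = -271837.91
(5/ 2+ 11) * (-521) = -14067/ 2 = -7033.50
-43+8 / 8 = -42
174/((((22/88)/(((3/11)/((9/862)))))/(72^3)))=74643628032/11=6785784366.55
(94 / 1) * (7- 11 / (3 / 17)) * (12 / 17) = -62416 / 17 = -3671.53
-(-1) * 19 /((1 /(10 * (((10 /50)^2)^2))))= 38 /125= 0.30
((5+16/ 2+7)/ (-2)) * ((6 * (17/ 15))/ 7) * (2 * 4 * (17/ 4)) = -2312/ 7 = -330.29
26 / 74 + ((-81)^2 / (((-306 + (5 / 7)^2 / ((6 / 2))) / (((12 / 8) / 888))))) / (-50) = 468517267 / 1330727200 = 0.35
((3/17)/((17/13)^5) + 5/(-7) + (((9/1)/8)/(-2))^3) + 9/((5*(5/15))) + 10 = 50361701689141/3460361891840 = 14.55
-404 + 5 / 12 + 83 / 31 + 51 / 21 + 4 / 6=-397.81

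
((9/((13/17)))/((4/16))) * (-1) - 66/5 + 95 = 2257/65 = 34.72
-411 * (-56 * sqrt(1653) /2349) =7672 * sqrt(1653) /783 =398.37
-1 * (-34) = 34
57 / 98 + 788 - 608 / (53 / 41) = 1652949 / 5194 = 318.24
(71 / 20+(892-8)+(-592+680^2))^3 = 792457454334130097031 / 8000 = 99057181791766262.13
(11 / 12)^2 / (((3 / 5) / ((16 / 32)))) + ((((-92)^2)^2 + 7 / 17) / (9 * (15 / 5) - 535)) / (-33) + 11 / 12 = 87719676161 / 20519136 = 4275.02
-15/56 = -0.27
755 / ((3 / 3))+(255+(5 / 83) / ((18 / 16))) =754510 / 747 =1010.05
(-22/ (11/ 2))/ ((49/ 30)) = -120/ 49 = -2.45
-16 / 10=-8 / 5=-1.60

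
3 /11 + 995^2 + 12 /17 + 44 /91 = 16847280306 /17017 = 990026.46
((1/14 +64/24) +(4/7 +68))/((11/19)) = 56905/462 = 123.17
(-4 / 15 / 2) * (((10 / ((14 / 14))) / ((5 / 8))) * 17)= -544 / 15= -36.27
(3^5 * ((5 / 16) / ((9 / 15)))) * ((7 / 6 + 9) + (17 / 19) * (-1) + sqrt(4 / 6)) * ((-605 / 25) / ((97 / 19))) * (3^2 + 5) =-120862665 / 1552 - 2172555 * sqrt(6) / 776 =-84733.23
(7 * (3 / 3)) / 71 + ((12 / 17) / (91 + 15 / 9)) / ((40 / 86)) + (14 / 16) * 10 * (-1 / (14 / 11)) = -45366027 / 6710920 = -6.76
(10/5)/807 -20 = -16138/807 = -20.00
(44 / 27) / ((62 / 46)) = 1012 / 837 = 1.21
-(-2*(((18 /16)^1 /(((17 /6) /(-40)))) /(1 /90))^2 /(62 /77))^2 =-2067314471352900000000 /80263681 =-25756537023923.68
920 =920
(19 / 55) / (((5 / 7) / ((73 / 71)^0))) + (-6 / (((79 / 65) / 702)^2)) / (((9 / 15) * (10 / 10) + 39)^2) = -24089213167 / 18879025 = -1275.98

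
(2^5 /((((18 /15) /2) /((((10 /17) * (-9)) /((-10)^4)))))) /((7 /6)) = -0.02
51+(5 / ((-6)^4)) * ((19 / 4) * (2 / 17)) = 2247359 / 44064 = 51.00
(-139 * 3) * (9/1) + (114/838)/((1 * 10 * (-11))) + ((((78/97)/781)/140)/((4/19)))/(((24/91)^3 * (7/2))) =-10978876549760737/2925359585280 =-3753.00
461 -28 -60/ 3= 413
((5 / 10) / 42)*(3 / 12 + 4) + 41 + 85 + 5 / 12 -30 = 32413 / 336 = 96.47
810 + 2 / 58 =23491 / 29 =810.03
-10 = -10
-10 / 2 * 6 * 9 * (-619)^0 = -270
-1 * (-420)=420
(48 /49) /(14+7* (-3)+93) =24 /2107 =0.01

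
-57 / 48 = -19 / 16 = -1.19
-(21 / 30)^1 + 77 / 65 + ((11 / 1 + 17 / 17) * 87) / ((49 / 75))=10182087 / 6370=1598.44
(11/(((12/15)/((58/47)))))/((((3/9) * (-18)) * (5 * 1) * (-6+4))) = 319/1128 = 0.28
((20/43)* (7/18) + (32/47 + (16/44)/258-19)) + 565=109415830/200079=546.86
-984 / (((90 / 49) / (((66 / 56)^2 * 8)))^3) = -217902.00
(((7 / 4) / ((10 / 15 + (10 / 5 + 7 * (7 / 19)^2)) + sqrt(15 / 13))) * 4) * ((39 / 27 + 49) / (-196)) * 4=-4172823187 / 1909574331 + 29582867 * sqrt(195) / 636524777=-1.54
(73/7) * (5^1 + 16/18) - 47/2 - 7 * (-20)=22417/126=177.91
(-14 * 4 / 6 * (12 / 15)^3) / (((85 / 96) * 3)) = -57344 / 31875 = -1.80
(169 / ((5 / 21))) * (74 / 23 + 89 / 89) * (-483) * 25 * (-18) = 650638170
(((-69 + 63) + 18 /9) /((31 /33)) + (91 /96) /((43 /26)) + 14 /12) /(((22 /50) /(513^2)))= -353363595525 /234608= -1506187.32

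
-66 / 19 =-3.47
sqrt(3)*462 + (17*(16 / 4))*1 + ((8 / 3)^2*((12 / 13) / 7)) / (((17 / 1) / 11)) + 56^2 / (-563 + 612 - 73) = -288020 / 4641 + 462*sqrt(3) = 738.15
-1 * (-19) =19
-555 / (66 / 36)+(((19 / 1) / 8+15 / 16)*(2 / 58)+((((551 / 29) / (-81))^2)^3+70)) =-335316204071645993 / 1441520354199024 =-232.61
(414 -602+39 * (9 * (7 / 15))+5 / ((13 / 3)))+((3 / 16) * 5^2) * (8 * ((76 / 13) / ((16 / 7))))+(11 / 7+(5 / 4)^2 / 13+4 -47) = 17673 / 560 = 31.56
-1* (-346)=346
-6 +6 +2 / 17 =2 / 17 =0.12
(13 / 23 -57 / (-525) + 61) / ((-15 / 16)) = -3971792 / 60375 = -65.79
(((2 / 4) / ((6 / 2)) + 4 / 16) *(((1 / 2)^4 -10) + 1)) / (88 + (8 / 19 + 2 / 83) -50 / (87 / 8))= -32699095 / 736242304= -0.04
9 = 9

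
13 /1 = 13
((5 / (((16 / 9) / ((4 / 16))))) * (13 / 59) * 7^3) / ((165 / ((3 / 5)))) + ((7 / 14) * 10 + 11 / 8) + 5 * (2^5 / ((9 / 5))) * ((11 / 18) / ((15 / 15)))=1024283371 / 16822080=60.89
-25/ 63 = -0.40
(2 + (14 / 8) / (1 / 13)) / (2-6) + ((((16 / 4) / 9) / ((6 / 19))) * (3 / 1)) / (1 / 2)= 325 / 144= 2.26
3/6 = 0.50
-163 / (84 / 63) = -489 / 4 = -122.25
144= 144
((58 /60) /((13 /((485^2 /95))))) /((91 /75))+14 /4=3489432 /22477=155.24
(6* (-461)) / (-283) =2766 / 283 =9.77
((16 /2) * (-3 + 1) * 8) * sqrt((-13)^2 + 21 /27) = -256 * sqrt(382) /3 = -1667.82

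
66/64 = 33/32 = 1.03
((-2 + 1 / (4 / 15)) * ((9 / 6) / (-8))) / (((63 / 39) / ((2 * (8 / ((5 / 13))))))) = -169 / 20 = -8.45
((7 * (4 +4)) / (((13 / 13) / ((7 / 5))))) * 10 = 784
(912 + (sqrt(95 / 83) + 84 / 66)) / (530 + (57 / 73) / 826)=1.73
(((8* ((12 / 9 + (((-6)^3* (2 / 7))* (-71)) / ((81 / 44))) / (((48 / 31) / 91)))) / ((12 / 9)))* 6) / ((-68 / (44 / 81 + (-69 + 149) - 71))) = -3894922057 / 5508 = -707139.08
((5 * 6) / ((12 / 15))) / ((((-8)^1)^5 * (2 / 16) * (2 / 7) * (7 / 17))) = -0.08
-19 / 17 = -1.12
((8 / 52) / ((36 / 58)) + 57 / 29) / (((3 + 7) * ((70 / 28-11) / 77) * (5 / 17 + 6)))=-115654 / 363051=-0.32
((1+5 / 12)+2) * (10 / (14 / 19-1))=-779 / 6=-129.83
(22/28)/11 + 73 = 1023/14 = 73.07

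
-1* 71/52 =-71/52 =-1.37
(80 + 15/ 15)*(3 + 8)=891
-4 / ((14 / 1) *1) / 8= -1 / 28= -0.04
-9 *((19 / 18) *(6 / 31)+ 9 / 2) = -2625 / 62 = -42.34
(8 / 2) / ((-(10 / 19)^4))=-130321 / 2500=-52.13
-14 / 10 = -1.40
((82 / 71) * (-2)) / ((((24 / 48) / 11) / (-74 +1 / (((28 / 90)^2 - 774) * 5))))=209209521004 / 55633967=3760.46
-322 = -322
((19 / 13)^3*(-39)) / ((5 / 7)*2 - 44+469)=-48013 / 168155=-0.29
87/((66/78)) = 1131/11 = 102.82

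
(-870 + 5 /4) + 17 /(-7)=-24393 /28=-871.18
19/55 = 0.35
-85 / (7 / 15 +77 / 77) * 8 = -5100 / 11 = -463.64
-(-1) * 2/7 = 2/7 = 0.29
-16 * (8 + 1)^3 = -11664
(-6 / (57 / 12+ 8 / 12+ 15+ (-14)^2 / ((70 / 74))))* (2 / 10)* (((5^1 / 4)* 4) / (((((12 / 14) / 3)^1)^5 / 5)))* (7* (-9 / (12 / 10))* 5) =283618125 / 15608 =18171.33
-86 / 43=-2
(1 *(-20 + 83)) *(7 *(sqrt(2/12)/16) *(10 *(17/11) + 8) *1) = 18963 *sqrt(6)/176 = 263.92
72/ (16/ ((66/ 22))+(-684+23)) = -216/ 1967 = -0.11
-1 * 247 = -247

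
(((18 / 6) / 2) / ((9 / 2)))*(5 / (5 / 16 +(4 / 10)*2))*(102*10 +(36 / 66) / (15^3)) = 201960032 / 132165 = 1528.09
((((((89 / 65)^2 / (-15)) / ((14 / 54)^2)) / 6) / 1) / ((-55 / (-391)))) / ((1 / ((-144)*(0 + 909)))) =16418677378968 / 56931875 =288391.65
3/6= 1/2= 0.50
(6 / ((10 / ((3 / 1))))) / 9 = 0.20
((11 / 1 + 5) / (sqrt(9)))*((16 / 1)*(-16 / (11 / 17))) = -69632 / 33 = -2110.06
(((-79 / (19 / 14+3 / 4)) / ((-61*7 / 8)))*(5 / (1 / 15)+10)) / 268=53720 / 241133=0.22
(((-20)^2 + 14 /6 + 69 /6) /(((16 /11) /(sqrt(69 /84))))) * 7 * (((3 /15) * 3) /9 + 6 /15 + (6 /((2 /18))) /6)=1939223 * sqrt(161) /1440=17087.49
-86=-86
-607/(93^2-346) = -607/8303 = -0.07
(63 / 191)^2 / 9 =441 / 36481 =0.01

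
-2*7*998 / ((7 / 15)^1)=-29940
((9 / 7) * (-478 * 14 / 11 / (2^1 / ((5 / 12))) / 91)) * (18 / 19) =-32265 / 19019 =-1.70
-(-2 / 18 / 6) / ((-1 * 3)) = -1 / 162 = -0.01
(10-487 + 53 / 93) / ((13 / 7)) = -310156 / 1209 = -256.54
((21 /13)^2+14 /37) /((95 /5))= 0.16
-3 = -3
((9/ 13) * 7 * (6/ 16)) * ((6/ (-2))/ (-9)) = 63/ 104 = 0.61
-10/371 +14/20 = 2497/3710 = 0.67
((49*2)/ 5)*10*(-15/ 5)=-588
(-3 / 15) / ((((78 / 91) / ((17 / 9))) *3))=-119 / 810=-0.15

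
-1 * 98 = -98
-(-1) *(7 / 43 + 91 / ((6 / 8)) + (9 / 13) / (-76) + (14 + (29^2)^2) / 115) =18385359017 / 2931396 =6271.88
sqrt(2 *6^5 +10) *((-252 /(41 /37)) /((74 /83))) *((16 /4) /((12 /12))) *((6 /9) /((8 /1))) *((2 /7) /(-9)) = 332 *sqrt(15562) /123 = 336.72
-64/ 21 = -3.05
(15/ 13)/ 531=0.00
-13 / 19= -0.68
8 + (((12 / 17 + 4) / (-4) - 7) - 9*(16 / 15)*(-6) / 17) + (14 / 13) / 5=3787 / 1105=3.43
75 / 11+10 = 185 / 11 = 16.82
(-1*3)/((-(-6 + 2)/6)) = -9/2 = -4.50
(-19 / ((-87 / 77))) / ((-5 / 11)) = -16093 / 435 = -37.00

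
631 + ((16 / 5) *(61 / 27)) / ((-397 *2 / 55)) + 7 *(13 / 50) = 338891479 / 535950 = 632.32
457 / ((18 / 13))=330.06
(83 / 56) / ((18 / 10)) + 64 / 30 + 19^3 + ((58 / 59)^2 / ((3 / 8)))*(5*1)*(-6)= 6784.65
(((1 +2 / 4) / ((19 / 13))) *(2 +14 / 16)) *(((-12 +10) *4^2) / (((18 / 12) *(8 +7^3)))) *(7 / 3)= -644 / 1539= -0.42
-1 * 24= -24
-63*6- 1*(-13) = -365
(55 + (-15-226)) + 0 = -186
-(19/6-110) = 641/6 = 106.83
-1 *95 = -95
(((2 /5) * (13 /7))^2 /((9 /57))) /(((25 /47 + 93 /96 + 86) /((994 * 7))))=2743067392 /9870075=277.92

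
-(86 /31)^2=-7396 /961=-7.70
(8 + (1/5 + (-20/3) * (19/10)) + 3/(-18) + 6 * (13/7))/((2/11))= 35.80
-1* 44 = -44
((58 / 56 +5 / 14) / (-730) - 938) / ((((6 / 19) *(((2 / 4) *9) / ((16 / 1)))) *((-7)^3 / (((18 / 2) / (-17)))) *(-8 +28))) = -364282421 / 446946150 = -0.82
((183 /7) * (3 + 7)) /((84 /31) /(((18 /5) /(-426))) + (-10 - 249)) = -56730 /125783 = -0.45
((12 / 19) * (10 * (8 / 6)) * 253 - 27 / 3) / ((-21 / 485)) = -19549865 / 399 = -48997.16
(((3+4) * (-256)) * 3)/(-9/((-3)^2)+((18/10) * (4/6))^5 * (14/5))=-84000000/93239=-900.91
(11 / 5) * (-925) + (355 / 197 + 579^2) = 65641937 / 197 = 333207.80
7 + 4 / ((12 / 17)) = 38 / 3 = 12.67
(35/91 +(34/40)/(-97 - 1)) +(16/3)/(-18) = 0.08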